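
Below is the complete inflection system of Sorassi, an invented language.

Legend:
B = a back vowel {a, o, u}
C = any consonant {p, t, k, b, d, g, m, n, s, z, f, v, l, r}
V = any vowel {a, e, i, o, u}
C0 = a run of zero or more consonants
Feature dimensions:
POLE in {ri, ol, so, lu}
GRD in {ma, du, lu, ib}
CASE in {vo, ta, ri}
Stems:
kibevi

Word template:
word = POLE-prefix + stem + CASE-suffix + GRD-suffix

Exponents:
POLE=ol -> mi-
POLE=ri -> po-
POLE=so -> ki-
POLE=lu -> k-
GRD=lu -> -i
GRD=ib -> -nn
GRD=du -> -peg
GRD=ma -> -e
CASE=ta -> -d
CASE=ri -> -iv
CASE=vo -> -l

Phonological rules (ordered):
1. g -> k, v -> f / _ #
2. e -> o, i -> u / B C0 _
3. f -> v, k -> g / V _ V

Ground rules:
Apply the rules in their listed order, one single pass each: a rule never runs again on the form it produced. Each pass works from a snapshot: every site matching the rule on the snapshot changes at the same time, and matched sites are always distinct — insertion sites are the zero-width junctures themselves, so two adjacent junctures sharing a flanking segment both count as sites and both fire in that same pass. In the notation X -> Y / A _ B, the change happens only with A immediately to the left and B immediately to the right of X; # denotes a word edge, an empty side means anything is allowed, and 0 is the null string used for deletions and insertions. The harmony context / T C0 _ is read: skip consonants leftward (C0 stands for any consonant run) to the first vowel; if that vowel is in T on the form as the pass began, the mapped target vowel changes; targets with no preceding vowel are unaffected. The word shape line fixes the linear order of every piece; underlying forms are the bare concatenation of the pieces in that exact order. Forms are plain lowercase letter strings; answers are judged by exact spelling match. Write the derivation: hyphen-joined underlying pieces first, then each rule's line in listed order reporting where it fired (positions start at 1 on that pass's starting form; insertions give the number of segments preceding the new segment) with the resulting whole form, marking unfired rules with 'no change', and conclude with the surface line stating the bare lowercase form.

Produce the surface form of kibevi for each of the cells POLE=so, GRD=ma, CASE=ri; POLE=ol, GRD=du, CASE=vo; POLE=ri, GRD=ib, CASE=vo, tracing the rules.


cell POLE=so, GRD=ma, CASE=ri:
underlying: ki-kibevi-iv-e
1. g -> k, v -> f / _ #: no change
2. e -> o, i -> u / B C0 _: no change
3. f -> v, k -> g / V _ V: fires at position(s) 3: kigibeviive
surface: kigibeviive

cell POLE=ol, GRD=du, CASE=vo:
underlying: mi-kibevi-l-peg
1. g -> k, v -> f / _ #: fires at position(s) 12: mikibevilpek
2. e -> o, i -> u / B C0 _: no change
3. f -> v, k -> g / V _ V: fires at position(s) 3: migibevilpek
surface: migibevilpek

cell POLE=ri, GRD=ib, CASE=vo:
underlying: po-kibevi-l-nn
1. g -> k, v -> f / _ #: no change
2. e -> o, i -> u / B C0 _: fires at position(s) 4: pokubevilnn
3. f -> v, k -> g / V _ V: fires at position(s) 3: pogubevilnn
surface: pogubevilnn


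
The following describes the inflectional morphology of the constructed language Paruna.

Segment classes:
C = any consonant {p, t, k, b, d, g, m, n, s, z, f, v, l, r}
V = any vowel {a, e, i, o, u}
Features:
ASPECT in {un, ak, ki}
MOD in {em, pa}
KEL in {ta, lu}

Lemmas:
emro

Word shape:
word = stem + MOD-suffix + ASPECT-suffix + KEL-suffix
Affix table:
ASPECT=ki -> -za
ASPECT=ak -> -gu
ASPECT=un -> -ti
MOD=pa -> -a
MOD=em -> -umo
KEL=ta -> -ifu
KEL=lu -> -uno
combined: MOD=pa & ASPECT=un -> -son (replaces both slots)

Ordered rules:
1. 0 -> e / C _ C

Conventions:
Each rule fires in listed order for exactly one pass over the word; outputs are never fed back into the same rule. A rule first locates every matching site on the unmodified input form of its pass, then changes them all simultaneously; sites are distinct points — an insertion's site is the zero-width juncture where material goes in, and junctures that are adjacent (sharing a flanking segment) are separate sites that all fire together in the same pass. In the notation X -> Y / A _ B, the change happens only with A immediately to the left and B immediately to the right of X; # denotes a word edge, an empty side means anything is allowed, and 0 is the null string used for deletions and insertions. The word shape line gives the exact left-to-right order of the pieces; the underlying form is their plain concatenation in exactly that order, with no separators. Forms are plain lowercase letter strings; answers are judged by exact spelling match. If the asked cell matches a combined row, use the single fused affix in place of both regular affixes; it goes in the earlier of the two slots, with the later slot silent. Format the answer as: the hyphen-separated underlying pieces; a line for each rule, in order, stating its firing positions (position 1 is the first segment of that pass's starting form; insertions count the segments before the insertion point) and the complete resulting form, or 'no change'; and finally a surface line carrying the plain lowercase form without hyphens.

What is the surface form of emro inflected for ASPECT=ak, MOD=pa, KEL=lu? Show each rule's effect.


underlying: emro-a-gu-uno
1. 0 -> e / C _ C: inserts after position(s) 2: emeroaguuno
surface: emeroaguuno


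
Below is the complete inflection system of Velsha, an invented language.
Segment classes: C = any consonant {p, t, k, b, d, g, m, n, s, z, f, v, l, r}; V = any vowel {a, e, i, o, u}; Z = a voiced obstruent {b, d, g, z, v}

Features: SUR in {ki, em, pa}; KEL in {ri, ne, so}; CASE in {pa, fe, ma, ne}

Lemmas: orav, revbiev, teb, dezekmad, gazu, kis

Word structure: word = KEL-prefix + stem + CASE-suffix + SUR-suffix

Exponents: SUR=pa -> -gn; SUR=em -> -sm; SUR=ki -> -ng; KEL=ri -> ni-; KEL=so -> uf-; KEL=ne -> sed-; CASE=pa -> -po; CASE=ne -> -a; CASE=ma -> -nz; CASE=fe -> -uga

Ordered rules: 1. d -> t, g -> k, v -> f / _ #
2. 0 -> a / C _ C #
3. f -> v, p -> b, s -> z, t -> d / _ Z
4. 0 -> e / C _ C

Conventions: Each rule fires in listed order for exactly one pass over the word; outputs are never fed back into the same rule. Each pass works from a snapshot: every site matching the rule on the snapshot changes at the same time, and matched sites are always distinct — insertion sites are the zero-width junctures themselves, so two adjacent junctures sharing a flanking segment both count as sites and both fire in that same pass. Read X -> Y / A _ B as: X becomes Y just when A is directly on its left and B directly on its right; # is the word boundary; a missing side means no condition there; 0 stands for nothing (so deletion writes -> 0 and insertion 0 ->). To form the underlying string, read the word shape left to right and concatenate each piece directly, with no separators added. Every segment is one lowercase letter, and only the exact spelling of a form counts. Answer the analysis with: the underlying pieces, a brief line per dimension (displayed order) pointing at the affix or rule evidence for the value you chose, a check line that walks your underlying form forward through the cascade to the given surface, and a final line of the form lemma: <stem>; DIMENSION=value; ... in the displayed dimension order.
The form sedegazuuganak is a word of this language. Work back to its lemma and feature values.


underlying: sed-gazu-uga-ng
SUR=ki - signalled by the affix -ng
KEL=ne - signalled by the affix sed-
CASE=fe - signalled by the affix -uga
check: sedgazuugang -> sedgazuugank -> sedgazuuganak -> sedgazuuganak -> sedegazuuganak
lemma: gazu; SUR=ki; KEL=ne; CASE=fe


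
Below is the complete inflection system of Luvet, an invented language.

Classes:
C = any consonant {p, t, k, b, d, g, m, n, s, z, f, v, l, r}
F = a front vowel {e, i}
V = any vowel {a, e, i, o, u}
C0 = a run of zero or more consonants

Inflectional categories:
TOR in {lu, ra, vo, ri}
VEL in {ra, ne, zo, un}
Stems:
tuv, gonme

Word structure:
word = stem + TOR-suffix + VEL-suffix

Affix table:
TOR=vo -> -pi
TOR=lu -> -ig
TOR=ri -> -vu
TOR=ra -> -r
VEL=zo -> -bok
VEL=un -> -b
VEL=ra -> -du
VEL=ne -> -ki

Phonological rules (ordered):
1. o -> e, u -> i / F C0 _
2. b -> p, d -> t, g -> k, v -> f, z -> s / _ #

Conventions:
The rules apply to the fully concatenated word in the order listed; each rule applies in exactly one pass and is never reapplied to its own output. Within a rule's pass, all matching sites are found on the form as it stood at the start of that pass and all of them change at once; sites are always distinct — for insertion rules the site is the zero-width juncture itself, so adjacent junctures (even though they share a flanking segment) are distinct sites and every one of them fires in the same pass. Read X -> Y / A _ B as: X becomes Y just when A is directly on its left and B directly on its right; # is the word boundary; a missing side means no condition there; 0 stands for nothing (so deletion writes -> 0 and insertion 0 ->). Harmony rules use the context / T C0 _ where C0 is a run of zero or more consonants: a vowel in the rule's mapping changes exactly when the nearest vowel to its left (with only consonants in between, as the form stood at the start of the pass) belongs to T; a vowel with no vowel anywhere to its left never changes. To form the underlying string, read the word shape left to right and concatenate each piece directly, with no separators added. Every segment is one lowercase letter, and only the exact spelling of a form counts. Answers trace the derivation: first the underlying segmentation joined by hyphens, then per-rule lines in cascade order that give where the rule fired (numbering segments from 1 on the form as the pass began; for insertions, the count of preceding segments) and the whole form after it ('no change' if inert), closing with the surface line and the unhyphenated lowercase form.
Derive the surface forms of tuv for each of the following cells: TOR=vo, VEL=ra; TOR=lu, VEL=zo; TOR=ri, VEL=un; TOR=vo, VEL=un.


cell TOR=vo, VEL=ra:
underlying: tuv-pi-du
1. o -> e, u -> i / F C0 _: fires at position(s) 7: tuvpidi
2. b -> p, d -> t, g -> k, v -> f, z -> s / _ #: no change
surface: tuvpidi

cell TOR=lu, VEL=zo:
underlying: tuv-ig-bok
1. o -> e, u -> i / F C0 _: fires at position(s) 7: tuvigbek
2. b -> p, d -> t, g -> k, v -> f, z -> s / _ #: no change
surface: tuvigbek

cell TOR=ri, VEL=un:
underlying: tuv-vu-b
1. o -> e, u -> i / F C0 _: no change
2. b -> p, d -> t, g -> k, v -> f, z -> s / _ #: fires at position(s) 6: tuvvup
surface: tuvvup

cell TOR=vo, VEL=un:
underlying: tuv-pi-b
1. o -> e, u -> i / F C0 _: no change
2. b -> p, d -> t, g -> k, v -> f, z -> s / _ #: fires at position(s) 6: tuvpip
surface: tuvpip


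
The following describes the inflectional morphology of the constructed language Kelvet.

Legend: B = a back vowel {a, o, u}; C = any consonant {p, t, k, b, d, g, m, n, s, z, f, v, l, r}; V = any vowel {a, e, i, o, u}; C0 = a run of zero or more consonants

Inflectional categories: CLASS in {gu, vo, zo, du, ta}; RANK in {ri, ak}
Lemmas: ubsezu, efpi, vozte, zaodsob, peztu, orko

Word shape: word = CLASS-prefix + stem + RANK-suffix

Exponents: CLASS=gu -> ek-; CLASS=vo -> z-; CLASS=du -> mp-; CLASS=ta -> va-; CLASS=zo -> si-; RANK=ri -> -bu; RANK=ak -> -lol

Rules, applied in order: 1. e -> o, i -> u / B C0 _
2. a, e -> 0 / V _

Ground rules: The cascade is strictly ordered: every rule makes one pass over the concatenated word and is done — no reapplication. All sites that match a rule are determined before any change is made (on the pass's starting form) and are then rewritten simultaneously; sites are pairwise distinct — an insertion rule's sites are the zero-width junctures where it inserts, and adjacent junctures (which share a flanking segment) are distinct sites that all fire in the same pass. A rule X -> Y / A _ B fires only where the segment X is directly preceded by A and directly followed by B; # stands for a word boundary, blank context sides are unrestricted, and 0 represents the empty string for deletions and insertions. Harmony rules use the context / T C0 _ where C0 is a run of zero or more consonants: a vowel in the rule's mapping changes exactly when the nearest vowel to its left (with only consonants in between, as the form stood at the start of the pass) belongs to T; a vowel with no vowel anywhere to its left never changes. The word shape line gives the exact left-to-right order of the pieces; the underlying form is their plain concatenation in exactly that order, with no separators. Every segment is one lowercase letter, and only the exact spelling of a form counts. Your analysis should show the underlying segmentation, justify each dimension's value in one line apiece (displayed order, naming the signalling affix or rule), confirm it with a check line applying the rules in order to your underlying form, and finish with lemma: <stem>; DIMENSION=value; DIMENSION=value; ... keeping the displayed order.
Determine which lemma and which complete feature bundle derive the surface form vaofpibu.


underlying: va-efpi-bu
CLASS=ta - signalled by the affix va-
RANK=ri - signalled by the affix -bu
check: vaefpibu -> vaofpibu -> vaofpibu
lemma: efpi; CLASS=ta; RANK=ri


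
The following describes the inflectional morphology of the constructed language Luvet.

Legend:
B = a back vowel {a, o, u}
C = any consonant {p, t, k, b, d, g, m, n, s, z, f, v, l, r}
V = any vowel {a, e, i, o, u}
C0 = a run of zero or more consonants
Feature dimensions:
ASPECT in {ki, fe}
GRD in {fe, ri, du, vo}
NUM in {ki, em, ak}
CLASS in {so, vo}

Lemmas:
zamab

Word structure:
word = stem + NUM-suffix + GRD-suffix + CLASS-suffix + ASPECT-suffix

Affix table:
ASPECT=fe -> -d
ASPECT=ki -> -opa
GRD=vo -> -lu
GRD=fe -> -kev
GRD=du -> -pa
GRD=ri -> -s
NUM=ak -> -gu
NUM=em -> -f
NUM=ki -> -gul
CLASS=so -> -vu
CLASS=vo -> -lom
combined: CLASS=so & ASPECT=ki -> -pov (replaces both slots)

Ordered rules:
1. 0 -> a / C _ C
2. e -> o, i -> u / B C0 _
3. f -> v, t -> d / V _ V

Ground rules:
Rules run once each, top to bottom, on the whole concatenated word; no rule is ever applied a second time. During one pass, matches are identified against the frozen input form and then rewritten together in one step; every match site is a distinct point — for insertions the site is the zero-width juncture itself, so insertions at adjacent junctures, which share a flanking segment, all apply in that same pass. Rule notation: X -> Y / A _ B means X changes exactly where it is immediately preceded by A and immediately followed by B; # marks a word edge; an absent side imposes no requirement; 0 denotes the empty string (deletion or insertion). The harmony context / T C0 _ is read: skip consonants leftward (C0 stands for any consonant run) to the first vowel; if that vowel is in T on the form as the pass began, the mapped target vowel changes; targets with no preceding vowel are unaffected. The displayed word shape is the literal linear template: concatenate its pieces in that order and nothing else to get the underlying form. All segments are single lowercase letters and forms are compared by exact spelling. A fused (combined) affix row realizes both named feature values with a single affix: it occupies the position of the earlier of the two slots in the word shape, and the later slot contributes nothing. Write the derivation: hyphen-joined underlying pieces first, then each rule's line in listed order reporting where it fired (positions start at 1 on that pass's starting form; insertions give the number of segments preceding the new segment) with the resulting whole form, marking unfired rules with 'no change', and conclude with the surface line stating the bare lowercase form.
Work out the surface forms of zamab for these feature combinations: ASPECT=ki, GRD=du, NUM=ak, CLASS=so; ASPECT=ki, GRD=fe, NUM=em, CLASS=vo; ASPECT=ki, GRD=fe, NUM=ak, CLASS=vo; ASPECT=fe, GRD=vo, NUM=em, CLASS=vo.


cell ASPECT=ki, GRD=du, NUM=ak, CLASS=so:
underlying: zamab-gu-pa-pov
1. 0 -> a / C _ C: inserts after position(s) 5: zamabagupapov
2. e -> o, i -> u / B C0 _: no change
3. f -> v, t -> d / V _ V: no change
surface: zamabagupapov

cell ASPECT=ki, GRD=fe, NUM=em, CLASS=vo:
underlying: zamab-f-kev-lom-opa
1. 0 -> a / C _ C: inserts after position(s) 5, 6, 9: zamabafakevalomopa
2. e -> o, i -> u / B C0 _: fires at position(s) 10: zamabafakovalomopa
3. f -> v, t -> d / V _ V: fires at position(s) 7: zamabavakovalomopa
surface: zamabavakovalomopa

cell ASPECT=ki, GRD=fe, NUM=ak, CLASS=vo:
underlying: zamab-gu-kev-lom-opa
1. 0 -> a / C _ C: inserts after position(s) 5, 10: zamabagukevalomopa
2. e -> o, i -> u / B C0 _: fires at position(s) 10: zamabagukovalomopa
3. f -> v, t -> d / V _ V: no change
surface: zamabagukovalomopa

cell ASPECT=fe, GRD=vo, NUM=em, CLASS=vo:
underlying: zamab-f-lu-lom-d
1. 0 -> a / C _ C: inserts after position(s) 5, 6, 11: zamabafalulomad
2. e -> o, i -> u / B C0 _: no change
3. f -> v, t -> d / V _ V: fires at position(s) 7: zamabavalulomad
surface: zamabavalulomad


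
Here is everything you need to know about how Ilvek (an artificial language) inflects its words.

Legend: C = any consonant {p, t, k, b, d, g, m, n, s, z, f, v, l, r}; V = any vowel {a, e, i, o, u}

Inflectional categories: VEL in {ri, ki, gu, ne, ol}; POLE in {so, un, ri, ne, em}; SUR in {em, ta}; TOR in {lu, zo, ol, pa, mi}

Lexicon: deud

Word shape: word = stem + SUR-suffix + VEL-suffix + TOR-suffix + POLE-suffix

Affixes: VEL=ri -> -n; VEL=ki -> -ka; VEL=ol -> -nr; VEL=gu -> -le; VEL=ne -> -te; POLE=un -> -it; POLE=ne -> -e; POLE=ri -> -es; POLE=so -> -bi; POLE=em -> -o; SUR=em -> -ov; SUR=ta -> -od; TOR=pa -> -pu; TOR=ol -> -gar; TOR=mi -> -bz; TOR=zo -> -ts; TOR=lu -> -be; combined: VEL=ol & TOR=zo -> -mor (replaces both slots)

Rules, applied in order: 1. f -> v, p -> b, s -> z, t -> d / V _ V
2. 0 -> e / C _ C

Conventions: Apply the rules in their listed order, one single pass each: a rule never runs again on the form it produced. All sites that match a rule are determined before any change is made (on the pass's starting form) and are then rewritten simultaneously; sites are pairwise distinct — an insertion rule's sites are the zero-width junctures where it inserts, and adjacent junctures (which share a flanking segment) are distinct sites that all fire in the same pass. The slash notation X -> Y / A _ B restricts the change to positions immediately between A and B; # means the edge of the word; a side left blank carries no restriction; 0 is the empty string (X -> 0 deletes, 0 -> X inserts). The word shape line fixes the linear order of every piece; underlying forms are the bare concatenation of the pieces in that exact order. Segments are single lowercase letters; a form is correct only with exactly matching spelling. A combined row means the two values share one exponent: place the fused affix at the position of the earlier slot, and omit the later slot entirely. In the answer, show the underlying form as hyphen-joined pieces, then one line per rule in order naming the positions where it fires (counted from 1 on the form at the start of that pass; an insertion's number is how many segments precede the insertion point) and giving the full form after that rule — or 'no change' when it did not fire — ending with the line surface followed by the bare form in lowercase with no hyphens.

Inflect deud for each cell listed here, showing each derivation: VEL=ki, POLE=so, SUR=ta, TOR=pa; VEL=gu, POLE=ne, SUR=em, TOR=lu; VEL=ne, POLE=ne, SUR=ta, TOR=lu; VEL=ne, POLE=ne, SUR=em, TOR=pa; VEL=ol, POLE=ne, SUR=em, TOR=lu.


cell VEL=ki, POLE=so, SUR=ta, TOR=pa:
underlying: deud-od-ka-pu-bi
1. f -> v, p -> b, s -> z, t -> d / V _ V: fires at position(s) 9: deudodkabubi
2. 0 -> e / C _ C: inserts after position(s) 6: deudodekabubi
surface: deudodekabubi

cell VEL=gu, POLE=ne, SUR=em, TOR=lu:
underlying: deud-ov-le-be-e
1. f -> v, p -> b, s -> z, t -> d / V _ V: no change
2. 0 -> e / C _ C: inserts after position(s) 6: deudovelebee
surface: deudovelebee

cell VEL=ne, POLE=ne, SUR=ta, TOR=lu:
underlying: deud-od-te-be-e
1. f -> v, p -> b, s -> z, t -> d / V _ V: no change
2. 0 -> e / C _ C: inserts after position(s) 6: deudodetebee
surface: deudodetebee

cell VEL=ne, POLE=ne, SUR=em, TOR=pa:
underlying: deud-ov-te-pu-e
1. f -> v, p -> b, s -> z, t -> d / V _ V: fires at position(s) 9: deudovtebue
2. 0 -> e / C _ C: inserts after position(s) 6: deudovetebue
surface: deudovetebue

cell VEL=ol, POLE=ne, SUR=em, TOR=lu:
underlying: deud-ov-nr-be-e
1. f -> v, p -> b, s -> z, t -> d / V _ V: no change
2. 0 -> e / C _ C: inserts after position(s) 6, 7, 8: deudovenerebee
surface: deudovenerebee


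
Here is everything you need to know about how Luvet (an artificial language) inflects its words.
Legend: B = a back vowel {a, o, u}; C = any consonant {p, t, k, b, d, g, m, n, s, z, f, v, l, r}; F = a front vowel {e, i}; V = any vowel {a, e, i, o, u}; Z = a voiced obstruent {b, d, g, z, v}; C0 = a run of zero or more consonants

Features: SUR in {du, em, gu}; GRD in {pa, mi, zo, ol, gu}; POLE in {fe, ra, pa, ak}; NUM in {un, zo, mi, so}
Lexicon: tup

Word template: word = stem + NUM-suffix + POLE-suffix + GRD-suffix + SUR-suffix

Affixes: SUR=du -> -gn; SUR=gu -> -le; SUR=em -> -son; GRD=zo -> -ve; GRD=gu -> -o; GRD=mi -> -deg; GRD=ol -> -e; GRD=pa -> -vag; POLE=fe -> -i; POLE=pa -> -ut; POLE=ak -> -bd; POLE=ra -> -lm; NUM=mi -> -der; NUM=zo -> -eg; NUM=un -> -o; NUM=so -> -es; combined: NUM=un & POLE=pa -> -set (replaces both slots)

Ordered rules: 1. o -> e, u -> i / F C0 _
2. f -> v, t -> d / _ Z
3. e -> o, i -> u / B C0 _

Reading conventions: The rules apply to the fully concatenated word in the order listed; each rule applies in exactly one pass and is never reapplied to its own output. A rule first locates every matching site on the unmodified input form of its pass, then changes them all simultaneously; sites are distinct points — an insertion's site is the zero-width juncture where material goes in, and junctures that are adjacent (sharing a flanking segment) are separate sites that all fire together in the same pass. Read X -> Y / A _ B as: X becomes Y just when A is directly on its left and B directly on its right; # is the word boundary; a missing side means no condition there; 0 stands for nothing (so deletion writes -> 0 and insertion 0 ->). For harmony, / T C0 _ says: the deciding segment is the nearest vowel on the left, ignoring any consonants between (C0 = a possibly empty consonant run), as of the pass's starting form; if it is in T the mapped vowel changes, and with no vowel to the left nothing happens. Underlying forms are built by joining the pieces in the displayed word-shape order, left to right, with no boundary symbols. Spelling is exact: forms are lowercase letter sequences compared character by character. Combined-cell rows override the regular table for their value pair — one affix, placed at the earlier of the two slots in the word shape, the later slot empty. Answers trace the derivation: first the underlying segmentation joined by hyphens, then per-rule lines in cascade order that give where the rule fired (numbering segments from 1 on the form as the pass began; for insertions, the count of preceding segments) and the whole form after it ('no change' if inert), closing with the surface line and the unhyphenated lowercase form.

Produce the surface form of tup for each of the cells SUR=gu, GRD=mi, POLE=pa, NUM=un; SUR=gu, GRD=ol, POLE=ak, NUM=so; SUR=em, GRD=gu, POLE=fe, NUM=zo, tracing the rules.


cell SUR=gu, GRD=mi, POLE=pa, NUM=un:
underlying: tup-set-deg-le
1. o -> e, u -> i / F C0 _: no change
2. f -> v, t -> d / _ Z: fires at position(s) 6: tupseddegle
3. e -> o, i -> u / B C0 _: fires at position(s) 5: tupsoddegle
surface: tupsoddegle

cell SUR=gu, GRD=ol, POLE=ak, NUM=so:
underlying: tup-es-bd-e-le
1. o -> e, u -> i / F C0 _: no change
2. f -> v, t -> d / _ Z: no change
3. e -> o, i -> u / B C0 _: fires at position(s) 4: tuposbdele
surface: tuposbdele

cell SUR=em, GRD=gu, POLE=fe, NUM=zo:
underlying: tup-eg-i-o-son
1. o -> e, u -> i / F C0 _: fires at position(s) 7: tupegieson
2. f -> v, t -> d / _ Z: no change
3. e -> o, i -> u / B C0 _: fires at position(s) 4: tupogieson
surface: tupogieson


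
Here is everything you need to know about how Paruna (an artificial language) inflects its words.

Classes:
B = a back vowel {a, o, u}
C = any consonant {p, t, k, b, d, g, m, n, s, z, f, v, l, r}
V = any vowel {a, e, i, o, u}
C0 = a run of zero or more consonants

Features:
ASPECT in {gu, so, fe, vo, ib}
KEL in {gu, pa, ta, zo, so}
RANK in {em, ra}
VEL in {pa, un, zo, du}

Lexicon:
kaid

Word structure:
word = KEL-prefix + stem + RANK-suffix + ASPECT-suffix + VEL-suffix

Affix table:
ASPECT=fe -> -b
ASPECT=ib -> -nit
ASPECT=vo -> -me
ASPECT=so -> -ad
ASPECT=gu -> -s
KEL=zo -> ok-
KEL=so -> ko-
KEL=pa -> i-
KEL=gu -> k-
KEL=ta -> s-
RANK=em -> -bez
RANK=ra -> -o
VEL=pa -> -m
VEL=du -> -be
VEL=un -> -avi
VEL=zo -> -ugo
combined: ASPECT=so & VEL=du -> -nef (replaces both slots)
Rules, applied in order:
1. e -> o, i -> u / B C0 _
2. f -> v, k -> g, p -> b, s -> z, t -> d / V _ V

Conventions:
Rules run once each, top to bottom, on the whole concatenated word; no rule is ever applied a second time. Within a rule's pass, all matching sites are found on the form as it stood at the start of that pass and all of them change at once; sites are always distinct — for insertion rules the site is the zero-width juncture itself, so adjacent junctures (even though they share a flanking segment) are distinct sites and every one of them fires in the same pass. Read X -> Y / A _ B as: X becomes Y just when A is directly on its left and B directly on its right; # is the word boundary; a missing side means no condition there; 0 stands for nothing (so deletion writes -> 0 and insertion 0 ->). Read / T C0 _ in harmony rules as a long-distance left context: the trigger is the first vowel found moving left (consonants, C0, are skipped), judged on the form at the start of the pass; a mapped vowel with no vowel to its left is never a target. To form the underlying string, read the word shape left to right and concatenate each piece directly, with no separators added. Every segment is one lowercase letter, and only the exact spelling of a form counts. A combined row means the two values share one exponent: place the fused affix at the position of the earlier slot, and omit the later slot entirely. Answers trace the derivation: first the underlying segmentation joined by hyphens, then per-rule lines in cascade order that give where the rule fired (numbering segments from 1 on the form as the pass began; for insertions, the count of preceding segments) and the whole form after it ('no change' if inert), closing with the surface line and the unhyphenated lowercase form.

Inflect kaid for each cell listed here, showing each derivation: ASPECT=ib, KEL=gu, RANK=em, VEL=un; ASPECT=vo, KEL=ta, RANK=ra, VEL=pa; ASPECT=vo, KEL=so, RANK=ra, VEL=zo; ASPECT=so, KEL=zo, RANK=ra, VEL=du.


cell ASPECT=ib, KEL=gu, RANK=em, VEL=un:
underlying: k-kaid-bez-nit-avi
1. e -> o, i -> u / B C0 _: fires at position(s) 4, 14: kkaudbeznitavu
2. f -> v, k -> g, p -> b, s -> z, t -> d / V _ V: fires at position(s) 11: kkaudbeznidavu
surface: kkaudbeznidavu

cell ASPECT=vo, KEL=ta, RANK=ra, VEL=pa:
underlying: s-kaid-o-me-m
1. e -> o, i -> u / B C0 _: fires at position(s) 4, 8: skaudomom
2. f -> v, k -> g, p -> b, s -> z, t -> d / V _ V: no change
surface: skaudomom

cell ASPECT=vo, KEL=so, RANK=ra, VEL=zo:
underlying: ko-kaid-o-me-ugo
1. e -> o, i -> u / B C0 _: fires at position(s) 5, 9: kokaudomougo
2. f -> v, k -> g, p -> b, s -> z, t -> d / V _ V: fires at position(s) 3: kogaudomougo
surface: kogaudomougo

cell ASPECT=so, KEL=zo, RANK=ra, VEL=du:
underlying: ok-kaid-o-nef
1. e -> o, i -> u / B C0 _: fires at position(s) 5, 9: okkaudonof
2. f -> v, k -> g, p -> b, s -> z, t -> d / V _ V: no change
surface: okkaudonof


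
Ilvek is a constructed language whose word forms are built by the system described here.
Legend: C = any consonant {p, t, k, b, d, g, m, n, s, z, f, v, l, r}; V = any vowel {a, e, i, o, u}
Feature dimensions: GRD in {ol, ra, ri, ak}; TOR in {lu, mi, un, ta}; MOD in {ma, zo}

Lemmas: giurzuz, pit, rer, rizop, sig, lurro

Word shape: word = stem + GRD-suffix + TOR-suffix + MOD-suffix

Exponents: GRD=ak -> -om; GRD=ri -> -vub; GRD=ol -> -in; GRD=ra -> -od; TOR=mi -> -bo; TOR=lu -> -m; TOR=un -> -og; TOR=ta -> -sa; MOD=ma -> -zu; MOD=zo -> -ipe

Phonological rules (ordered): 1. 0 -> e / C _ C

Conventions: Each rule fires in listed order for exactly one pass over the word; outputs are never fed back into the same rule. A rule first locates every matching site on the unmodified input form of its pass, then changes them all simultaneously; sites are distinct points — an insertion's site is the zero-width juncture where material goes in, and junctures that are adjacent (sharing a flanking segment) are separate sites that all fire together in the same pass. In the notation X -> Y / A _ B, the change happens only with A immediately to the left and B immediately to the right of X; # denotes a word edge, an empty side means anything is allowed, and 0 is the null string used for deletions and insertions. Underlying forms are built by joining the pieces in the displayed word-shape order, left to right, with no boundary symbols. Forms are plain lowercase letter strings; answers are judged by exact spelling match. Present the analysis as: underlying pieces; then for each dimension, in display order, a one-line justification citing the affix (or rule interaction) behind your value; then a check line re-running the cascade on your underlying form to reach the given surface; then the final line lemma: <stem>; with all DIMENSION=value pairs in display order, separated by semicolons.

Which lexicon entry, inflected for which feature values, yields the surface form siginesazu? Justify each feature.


underlying: sig-in-sa-zu
GRD=ol - signalled by the affix -in
TOR=ta - signalled by the affix -sa
MOD=ma - signalled by the affix -zu
check: siginsazu -> siginesazu
lemma: sig; GRD=ol; TOR=ta; MOD=ma


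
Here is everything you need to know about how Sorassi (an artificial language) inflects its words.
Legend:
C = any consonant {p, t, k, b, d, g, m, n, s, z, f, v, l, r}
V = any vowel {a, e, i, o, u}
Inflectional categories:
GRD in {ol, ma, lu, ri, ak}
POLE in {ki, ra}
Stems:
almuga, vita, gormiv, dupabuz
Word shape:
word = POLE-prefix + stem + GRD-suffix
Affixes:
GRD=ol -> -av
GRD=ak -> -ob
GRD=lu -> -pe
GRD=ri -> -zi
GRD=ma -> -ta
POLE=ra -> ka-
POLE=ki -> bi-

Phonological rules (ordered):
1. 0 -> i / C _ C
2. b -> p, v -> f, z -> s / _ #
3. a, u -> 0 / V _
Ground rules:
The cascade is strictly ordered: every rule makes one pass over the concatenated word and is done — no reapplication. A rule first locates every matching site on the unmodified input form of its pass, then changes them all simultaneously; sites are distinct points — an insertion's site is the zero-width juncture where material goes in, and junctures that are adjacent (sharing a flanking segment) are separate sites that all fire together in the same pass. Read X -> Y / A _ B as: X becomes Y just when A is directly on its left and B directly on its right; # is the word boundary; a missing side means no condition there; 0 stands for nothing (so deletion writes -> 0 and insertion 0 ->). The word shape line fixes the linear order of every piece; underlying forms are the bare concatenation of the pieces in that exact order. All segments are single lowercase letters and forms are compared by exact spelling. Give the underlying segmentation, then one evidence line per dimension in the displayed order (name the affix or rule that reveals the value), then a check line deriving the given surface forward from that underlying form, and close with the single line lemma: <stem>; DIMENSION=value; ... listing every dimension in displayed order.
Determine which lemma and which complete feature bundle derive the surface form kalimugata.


underlying: ka-almuga-ta
GRD=ma - signalled by the affix -ta
POLE=ra - signalled by the affix ka-
check: kaalmugata -> kaalimugata -> kaalimugata -> kalimugata
lemma: almuga; GRD=ma; POLE=ra


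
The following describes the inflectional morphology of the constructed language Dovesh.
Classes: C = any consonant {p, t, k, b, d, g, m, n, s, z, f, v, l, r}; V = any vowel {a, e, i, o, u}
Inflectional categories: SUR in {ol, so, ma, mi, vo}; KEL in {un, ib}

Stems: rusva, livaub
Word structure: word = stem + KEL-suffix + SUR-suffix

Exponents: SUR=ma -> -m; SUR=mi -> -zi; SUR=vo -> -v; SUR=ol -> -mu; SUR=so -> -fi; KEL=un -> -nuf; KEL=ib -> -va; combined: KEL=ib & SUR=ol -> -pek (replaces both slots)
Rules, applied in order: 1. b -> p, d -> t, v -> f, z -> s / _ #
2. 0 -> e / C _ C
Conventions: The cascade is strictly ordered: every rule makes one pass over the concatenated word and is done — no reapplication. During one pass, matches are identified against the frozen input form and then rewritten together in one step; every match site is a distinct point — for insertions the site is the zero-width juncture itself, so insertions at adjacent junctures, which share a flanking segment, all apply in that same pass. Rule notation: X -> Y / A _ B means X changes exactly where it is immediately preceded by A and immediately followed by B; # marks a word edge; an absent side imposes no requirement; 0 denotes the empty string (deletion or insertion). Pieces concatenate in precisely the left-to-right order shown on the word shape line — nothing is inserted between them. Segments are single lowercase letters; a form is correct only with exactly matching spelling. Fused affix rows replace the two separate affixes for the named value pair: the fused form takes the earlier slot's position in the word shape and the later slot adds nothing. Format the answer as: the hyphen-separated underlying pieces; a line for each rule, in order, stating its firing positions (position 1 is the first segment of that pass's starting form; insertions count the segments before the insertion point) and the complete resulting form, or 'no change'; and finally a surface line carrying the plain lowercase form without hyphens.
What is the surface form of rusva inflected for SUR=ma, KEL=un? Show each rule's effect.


underlying: rusva-nuf-m
1. b -> p, d -> t, v -> f, z -> s / _ #: no change
2. 0 -> e / C _ C: inserts after position(s) 3, 8: rusevanufem
surface: rusevanufem


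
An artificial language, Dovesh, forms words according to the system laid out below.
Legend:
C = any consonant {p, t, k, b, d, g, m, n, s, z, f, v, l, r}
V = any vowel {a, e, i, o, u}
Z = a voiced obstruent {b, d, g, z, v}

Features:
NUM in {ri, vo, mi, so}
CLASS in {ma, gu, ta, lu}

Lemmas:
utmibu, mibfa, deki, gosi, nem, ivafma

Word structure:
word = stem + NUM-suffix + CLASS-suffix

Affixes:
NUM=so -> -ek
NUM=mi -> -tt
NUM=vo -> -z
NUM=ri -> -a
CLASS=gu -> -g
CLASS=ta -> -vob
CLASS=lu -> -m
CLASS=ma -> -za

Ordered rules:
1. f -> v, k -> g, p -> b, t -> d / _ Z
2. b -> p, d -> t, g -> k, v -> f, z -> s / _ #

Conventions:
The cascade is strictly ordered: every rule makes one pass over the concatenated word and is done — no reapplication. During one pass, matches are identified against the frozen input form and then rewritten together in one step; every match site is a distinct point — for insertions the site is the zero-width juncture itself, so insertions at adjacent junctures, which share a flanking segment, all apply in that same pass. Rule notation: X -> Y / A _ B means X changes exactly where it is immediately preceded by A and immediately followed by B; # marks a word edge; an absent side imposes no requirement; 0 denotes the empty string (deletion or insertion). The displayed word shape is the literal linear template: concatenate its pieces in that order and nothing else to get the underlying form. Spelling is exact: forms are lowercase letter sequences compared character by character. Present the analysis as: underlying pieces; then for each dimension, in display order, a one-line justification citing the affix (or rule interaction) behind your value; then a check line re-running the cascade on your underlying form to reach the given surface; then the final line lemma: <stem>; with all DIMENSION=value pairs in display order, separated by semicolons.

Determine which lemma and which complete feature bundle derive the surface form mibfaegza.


underlying: mibfa-ek-za
NUM=so - signalled by the affix -ek
CLASS=ma - signalled by the affix -za
check: mibfaekza -> mibfaegza -> mibfaegza
lemma: mibfa; NUM=so; CLASS=ma


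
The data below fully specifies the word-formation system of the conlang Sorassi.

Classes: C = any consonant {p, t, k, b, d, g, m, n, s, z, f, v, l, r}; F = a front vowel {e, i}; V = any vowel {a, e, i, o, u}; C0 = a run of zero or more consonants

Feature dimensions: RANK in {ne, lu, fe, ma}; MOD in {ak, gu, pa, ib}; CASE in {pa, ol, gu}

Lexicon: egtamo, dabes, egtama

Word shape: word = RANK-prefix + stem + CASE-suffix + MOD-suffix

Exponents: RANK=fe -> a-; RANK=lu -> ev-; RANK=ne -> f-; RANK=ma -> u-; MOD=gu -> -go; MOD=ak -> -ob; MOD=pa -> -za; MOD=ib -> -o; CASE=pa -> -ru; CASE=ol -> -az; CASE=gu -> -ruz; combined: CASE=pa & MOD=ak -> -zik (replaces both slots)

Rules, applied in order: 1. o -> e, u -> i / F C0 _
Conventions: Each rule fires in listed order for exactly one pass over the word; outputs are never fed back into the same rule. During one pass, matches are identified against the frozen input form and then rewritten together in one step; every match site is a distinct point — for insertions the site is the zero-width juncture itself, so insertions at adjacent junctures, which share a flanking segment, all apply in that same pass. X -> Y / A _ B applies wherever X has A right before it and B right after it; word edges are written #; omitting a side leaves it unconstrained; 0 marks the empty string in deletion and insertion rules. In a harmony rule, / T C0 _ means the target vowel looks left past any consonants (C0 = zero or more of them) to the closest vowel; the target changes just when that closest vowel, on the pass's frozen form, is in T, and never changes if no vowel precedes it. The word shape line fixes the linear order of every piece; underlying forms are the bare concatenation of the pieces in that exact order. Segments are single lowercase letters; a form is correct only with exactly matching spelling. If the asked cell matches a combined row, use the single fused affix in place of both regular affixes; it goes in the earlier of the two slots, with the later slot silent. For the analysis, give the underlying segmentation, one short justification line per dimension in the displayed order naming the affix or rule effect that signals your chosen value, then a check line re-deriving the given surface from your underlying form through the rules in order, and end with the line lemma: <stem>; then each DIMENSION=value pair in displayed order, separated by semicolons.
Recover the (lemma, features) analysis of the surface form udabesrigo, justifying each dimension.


underlying: u-dabes-ru-go
RANK=ma - signalled by the affix u-
MOD=gu - signalled by the affix -go
CASE=pa - signalled by the affix -ru
check: udabesrugo -> udabesrigo
lemma: dabes; RANK=ma; MOD=gu; CASE=pa


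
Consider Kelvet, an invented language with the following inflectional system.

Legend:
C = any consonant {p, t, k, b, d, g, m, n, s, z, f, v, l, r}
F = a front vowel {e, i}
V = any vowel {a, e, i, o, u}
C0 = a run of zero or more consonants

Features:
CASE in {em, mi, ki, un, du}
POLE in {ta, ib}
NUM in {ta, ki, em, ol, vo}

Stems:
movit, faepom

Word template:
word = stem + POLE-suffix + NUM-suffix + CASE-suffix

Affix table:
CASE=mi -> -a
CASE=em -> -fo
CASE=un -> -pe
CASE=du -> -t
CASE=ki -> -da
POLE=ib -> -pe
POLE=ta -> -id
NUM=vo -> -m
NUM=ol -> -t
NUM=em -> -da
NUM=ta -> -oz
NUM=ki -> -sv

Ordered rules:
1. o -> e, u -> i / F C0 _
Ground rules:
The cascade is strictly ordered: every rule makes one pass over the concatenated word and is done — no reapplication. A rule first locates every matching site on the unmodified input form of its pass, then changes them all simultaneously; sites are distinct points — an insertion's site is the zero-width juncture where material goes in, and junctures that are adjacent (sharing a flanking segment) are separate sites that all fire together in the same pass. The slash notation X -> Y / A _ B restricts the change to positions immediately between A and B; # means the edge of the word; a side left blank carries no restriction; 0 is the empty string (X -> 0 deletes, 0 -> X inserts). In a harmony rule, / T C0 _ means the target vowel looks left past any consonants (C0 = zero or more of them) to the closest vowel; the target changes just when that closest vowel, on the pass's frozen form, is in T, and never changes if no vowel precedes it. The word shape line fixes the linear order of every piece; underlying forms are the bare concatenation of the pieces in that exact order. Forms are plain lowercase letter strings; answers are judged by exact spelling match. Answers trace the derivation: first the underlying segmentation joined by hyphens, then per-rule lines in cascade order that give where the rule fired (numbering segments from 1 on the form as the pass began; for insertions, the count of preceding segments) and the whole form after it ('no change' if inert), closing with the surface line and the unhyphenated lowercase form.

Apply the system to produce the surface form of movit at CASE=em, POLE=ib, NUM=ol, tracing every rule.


underlying: movit-pe-t-fo
1. o -> e, u -> i / F C0 _: fires at position(s) 10: movitpetfe
surface: movitpetfe
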